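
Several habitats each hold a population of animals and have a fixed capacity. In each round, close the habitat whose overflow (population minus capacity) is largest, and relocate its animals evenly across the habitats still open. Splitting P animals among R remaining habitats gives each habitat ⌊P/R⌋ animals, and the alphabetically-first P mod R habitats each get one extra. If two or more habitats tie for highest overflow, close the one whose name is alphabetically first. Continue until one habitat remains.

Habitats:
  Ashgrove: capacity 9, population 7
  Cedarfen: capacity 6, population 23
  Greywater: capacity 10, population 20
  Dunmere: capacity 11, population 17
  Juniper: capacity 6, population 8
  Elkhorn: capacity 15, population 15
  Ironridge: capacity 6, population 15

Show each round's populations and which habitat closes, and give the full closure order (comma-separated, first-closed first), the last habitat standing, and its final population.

Closure order: Cedarfen, Greywater, Ironridge, Dunmere, Elkhorn, Ashgrove
Last habitat: Juniper with 105 animals

Round 1: Ashgrove=7 Cedarfen=23 Dunmere=17 Elkhorn=15 Greywater=20 Ironridge=15 Juniper=8 → close Cedarfen (overflow 17)
  23÷6 = 3 each, +1 to first 5
Round 2: Ashgrove=11 Dunmere=21 Elkhorn=19 Greywater=24 Ironridge=19 Juniper=11 → close Greywater (overflow 14)
  24÷5 = 4 each, +1 to first 4
Round 3: Ashgrove=16 Dunmere=26 Elkhorn=24 Ironridge=24 Juniper=15 → close Ironridge (overflow 18)
  24÷4 = 6 each, +1 to first 0
Round 4: Ashgrove=22 Dunmere=32 Elkhorn=30 Juniper=21 → close Dunmere (overflow 21)
  32÷3 = 10 each, +1 to first 2
Round 5: Ashgrove=33 Elkhorn=41 Juniper=31 → close Elkhorn (overflow 26)
  41÷2 = 20 each, +1 to first 1
Round 6: Ashgrove=54 Juniper=51 → close Ashgrove (overflow 45)
  54÷1 = 54 each, +1 to first 0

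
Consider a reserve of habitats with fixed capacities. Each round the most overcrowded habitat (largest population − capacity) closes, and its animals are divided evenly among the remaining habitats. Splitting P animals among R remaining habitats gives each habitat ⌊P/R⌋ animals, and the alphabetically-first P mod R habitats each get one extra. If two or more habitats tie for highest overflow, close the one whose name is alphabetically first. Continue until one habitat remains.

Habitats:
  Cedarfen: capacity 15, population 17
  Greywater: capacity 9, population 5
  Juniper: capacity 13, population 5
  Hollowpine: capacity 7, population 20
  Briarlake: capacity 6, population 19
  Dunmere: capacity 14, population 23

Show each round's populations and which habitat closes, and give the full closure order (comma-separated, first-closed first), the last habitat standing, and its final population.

Round 1: Briarlake=19 Cedarfen=17 Dunmere=23 Greywater=5 Hollowpine=20 Juniper=5 → close Briarlake (overflow 13)
  19÷5 = 3 each, +1 to first 4
Round 2: Cedarfen=21 Dunmere=27 Greywater=9 Hollowpine=24 Juniper=8 → close Hollowpine (overflow 17)
  24÷4 = 6 each, +1 to first 0
Round 3: Cedarfen=27 Dunmere=33 Greywater=15 Juniper=14 → close Dunmere (overflow 19)
  33÷3 = 11 each, +1 to first 0
Round 4: Cedarfen=38 Greywater=26 Juniper=25 → close Cedarfen (overflow 23)
  38÷2 = 19 each, +1 to first 0
Round 5: Greywater=45 Juniper=44 → close Greywater (overflow 36)
  45÷1 = 45 each, +1 to first 0

Closure order: Briarlake, Hollowpine, Dunmere, Cedarfen, Greywater
Last habitat: Juniper with 89 animals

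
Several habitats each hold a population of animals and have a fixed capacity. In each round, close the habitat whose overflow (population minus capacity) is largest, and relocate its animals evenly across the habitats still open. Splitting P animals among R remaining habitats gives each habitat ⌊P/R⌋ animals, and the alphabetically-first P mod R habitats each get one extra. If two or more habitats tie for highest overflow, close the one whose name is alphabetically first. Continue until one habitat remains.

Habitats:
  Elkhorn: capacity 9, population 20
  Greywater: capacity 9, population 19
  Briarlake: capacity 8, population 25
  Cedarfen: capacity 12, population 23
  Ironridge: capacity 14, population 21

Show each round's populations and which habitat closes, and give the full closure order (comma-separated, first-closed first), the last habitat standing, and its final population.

Closure order: Briarlake, Cedarfen, Elkhorn, Greywater
Last habitat: Ironridge with 108 animals

Round 1: Briarlake=25 Cedarfen=23 Elkhorn=20 Greywater=19 Ironridge=21 → close Briarlake (overflow 17)
  25÷4 = 6 each, +1 to first 1
Round 2: Cedarfen=30 Elkhorn=26 Greywater=25 Ironridge=27 → close Cedarfen (overflow 18)
  30÷3 = 10 each, +1 to first 0
Round 3: Elkhorn=36 Greywater=35 Ironridge=37 → close Elkhorn (overflow 27)
  36÷2 = 18 each, +1 to first 0
Round 4: Greywater=53 Ironridge=55 → close Greywater (overflow 44)
  53÷1 = 53 each, +1 to first 0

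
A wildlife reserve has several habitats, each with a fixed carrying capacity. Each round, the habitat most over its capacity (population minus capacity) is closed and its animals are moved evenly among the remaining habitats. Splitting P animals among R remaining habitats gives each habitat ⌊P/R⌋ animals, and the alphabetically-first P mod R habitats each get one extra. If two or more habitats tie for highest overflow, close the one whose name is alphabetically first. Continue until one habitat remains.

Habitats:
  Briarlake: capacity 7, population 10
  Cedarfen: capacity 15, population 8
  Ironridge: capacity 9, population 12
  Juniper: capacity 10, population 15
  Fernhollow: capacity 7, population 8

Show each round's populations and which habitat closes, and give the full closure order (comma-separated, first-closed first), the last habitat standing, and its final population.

Round 1: Briarlake=10 Cedarfen=8 Fernhollow=8 Ironridge=12 Juniper=15 → close Juniper (overflow 5)
  15÷4 = 3 each, +1 to first 3
Round 2: Briarlake=14 Cedarfen=12 Fernhollow=12 Ironridge=15 → close Briarlake (overflow 7)
  14÷3 = 4 each, +1 to first 2
Round 3: Cedarfen=17 Fernhollow=17 Ironridge=19 → close Fernhollow (overflow 10)
  17÷2 = 8 each, +1 to first 1
Round 4: Cedarfen=26 Ironridge=27 → close Ironridge (overflow 18)
  27÷1 = 27 each, +1 to first 0

Closure order: Juniper, Briarlake, Fernhollow, Ironridge
Last habitat: Cedarfen with 53 animals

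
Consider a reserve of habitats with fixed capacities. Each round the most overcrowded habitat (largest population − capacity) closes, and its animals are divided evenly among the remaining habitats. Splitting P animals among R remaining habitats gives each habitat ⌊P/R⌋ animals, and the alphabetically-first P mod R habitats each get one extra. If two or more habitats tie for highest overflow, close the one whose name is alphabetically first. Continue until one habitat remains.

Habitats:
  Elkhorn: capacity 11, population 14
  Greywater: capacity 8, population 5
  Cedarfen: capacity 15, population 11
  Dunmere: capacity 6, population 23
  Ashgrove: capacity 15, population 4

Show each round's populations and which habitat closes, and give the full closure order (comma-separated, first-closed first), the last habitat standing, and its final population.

Round 1: Ashgrove=4 Cedarfen=11 Dunmere=23 Elkhorn=14 Greywater=5 → close Dunmere (overflow 17)
  23÷4 = 5 each, +1 to first 3
Round 2: Ashgrove=10 Cedarfen=17 Elkhorn=20 Greywater=10 → close Elkhorn (overflow 9)
  20÷3 = 6 each, +1 to first 2
Round 3: Ashgrove=17 Cedarfen=24 Greywater=16 → close Cedarfen (overflow 9)
  24÷2 = 12 each, +1 to first 0
Round 4: Ashgrove=29 Greywater=28 → close Greywater (overflow 20)
  28÷1 = 28 each, +1 to first 0

Closure order: Dunmere, Elkhorn, Cedarfen, Greywater
Last habitat: Ashgrove with 57 animals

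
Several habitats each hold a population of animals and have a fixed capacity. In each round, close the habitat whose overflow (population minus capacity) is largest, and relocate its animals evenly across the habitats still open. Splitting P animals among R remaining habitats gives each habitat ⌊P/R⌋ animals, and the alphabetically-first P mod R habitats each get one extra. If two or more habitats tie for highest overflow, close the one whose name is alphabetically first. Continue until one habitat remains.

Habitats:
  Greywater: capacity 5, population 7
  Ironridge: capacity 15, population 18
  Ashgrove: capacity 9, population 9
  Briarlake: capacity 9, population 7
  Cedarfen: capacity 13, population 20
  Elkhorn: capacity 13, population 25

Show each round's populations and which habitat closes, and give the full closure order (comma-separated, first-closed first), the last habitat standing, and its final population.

Closure order: Elkhorn, Cedarfen, Ironridge, Ashgrove, Greywater
Last habitat: Briarlake with 86 animals

Round 1: Ashgrove=9 Briarlake=7 Cedarfen=20 Elkhorn=25 Greywater=7 Ironridge=18 → close Elkhorn (overflow 12)
  25÷5 = 5 each, +1 to first 0
Round 2: Ashgrove=14 Briarlake=12 Cedarfen=25 Greywater=12 Ironridge=23 → close Cedarfen (overflow 12)
  25÷4 = 6 each, +1 to first 1
Round 3: Ashgrove=21 Briarlake=18 Greywater=18 Ironridge=29 → close Ironridge (overflow 14)
  29÷3 = 9 each, +1 to first 2
Round 4: Ashgrove=31 Briarlake=28 Greywater=27 → close Ashgrove (overflow 22)
  31÷2 = 15 each, +1 to first 1
Round 5: Briarlake=44 Greywater=42 → close Greywater (overflow 37)
  42÷1 = 42 each, +1 to first 0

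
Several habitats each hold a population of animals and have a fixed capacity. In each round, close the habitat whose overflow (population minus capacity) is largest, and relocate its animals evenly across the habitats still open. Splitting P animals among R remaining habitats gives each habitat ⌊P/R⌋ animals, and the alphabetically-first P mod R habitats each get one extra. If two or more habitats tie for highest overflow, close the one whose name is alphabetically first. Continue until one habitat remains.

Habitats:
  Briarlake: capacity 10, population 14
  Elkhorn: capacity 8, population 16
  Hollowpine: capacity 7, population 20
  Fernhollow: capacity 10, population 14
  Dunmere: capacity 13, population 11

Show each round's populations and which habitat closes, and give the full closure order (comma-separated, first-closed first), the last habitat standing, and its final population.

Round 1: Briarlake=14 Dunmere=11 Elkhorn=16 Fernhollow=14 Hollowpine=20 → close Hollowpine (overflow 13)
  20÷4 = 5 each, +1 to first 0
Round 2: Briarlake=19 Dunmere=16 Elkhorn=21 Fernhollow=19 → close Elkhorn (overflow 13)
  21÷3 = 7 each, +1 to first 0
Round 3: Briarlake=26 Dunmere=23 Fernhollow=26 → close Briarlake (overflow 16)
  26÷2 = 13 each, +1 to first 0
Round 4: Dunmere=36 Fernhollow=39 → close Fernhollow (overflow 29)
  39÷1 = 39 each, +1 to first 0

Closure order: Hollowpine, Elkhorn, Briarlake, Fernhollow
Last habitat: Dunmere with 75 animals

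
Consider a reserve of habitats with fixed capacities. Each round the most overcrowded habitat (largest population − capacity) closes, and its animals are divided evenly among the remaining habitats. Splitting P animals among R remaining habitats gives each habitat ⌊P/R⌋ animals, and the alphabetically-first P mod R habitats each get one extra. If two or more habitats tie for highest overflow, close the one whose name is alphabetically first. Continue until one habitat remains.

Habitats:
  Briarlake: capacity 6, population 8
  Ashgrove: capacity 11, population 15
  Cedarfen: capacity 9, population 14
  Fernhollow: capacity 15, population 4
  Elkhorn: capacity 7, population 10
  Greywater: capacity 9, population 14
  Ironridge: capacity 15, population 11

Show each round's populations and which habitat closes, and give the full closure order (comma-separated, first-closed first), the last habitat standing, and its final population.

Round 1: Ashgrove=15 Briarlake=8 Cedarfen=14 Elkhorn=10 Fernhollow=4 Greywater=14 Ironridge=11 → close Cedarfen (overflow 5)
  14÷6 = 2 each, +1 to first 2
Round 2: Ashgrove=18 Briarlake=11 Elkhorn=12 Fernhollow=6 Greywater=16 Ironridge=13 → close Ashgrove (overflow 7)
  18÷5 = 3 each, +1 to first 3
Round 3: Briarlake=15 Elkhorn=16 Fernhollow=10 Greywater=19 Ironridge=16 → close Greywater (overflow 10)
  19÷4 = 4 each, +1 to first 3
Round 4: Briarlake=20 Elkhorn=21 Fernhollow=15 Ironridge=20 → close Briarlake (overflow 14)
  20÷3 = 6 each, +1 to first 2
Round 5: Elkhorn=28 Fernhollow=22 Ironridge=26 → close Elkhorn (overflow 21)
  28÷2 = 14 each, +1 to first 0
Round 6: Fernhollow=36 Ironridge=40 → close Ironridge (overflow 25)
  40÷1 = 40 each, +1 to first 0

Closure order: Cedarfen, Ashgrove, Greywater, Briarlake, Elkhorn, Ironridge
Last habitat: Fernhollow with 76 animals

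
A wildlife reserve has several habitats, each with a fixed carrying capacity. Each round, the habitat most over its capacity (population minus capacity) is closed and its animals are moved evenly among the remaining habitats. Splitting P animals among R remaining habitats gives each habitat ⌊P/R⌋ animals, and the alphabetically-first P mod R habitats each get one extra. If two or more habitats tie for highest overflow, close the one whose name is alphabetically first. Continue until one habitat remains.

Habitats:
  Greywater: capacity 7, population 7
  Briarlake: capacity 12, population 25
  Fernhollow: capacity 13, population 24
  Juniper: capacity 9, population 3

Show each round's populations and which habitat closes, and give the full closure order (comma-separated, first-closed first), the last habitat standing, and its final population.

Round 1: Briarlake=25 Fernhollow=24 Greywater=7 Juniper=3 → close Briarlake (overflow 13)
  25÷3 = 8 each, +1 to first 1
Round 2: Fernhollow=33 Greywater=15 Juniper=11 → close Fernhollow (overflow 20)
  33÷2 = 16 each, +1 to first 1
Round 3: Greywater=32 Juniper=27 → close Greywater (overflow 25)
  32÷1 = 32 each, +1 to first 0

Closure order: Briarlake, Fernhollow, Greywater
Last habitat: Juniper with 59 animals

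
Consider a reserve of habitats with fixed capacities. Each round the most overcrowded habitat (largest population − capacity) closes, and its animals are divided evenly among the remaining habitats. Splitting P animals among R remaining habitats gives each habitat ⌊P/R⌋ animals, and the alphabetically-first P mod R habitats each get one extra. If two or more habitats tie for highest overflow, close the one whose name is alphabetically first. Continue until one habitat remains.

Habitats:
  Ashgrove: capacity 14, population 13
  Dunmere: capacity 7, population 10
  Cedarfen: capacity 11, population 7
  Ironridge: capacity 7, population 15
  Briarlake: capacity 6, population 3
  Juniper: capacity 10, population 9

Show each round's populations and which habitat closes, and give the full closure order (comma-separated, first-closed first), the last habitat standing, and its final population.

Round 1: Ashgrove=13 Briarlake=3 Cedarfen=7 Dunmere=10 Ironridge=15 Juniper=9 → close Ironridge (overflow 8)
  15÷5 = 3 each, +1 to first 0
Round 2: Ashgrove=16 Briarlake=6 Cedarfen=10 Dunmere=13 Juniper=12 → close Dunmere (overflow 6)
  13÷4 = 3 each, +1 to first 1
Round 3: Ashgrove=20 Briarlake=9 Cedarfen=13 Juniper=15 → close Ashgrove (overflow 6)
  20÷3 = 6 each, +1 to first 2
Round 4: Briarlake=16 Cedarfen=20 Juniper=21 → close Juniper (overflow 11)
  21÷2 = 10 each, +1 to first 1
Round 5: Briarlake=27 Cedarfen=30 → close Briarlake (overflow 21)
  27÷1 = 27 each, +1 to first 0

Closure order: Ironridge, Dunmere, Ashgrove, Juniper, Briarlake
Last habitat: Cedarfen with 57 animals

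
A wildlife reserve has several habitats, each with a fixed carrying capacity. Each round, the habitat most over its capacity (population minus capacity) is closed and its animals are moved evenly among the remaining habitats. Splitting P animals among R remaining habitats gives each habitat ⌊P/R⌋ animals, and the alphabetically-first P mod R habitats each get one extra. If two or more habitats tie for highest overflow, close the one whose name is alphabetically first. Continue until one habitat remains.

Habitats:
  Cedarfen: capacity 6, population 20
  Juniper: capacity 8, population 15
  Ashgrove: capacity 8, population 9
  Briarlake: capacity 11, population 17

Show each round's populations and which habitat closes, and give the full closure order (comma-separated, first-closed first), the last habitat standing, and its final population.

Closure order: Cedarfen, Briarlake, Juniper
Last habitat: Ashgrove with 61 animals

Round 1: Ashgrove=9 Briarlake=17 Cedarfen=20 Juniper=15 → close Cedarfen (overflow 14)
  20÷3 = 6 each, +1 to first 2
Round 2: Ashgrove=16 Briarlake=24 Juniper=21 → close Briarlake (overflow 13)
  24÷2 = 12 each, +1 to first 0
Round 3: Ashgrove=28 Juniper=33 → close Juniper (overflow 25)
  33÷1 = 33 each, +1 to first 0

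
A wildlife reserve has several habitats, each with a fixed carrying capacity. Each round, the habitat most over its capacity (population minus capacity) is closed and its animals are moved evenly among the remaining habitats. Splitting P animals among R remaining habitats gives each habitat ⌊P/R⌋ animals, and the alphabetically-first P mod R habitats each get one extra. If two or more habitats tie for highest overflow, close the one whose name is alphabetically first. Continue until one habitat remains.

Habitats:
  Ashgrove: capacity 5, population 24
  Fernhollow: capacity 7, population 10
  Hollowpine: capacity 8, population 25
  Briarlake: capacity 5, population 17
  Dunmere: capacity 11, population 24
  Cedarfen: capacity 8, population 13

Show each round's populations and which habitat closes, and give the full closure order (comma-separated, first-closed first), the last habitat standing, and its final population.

Closure order: Ashgrove, Hollowpine, Briarlake, Dunmere, Cedarfen
Last habitat: Fernhollow with 113 animals

Round 1: Ashgrove=24 Briarlake=17 Cedarfen=13 Dunmere=24 Fernhollow=10 Hollowpine=25 → close Ashgrove (overflow 19)
  24÷5 = 4 each, +1 to first 4
Round 2: Briarlake=22 Cedarfen=18 Dunmere=29 Fernhollow=15 Hollowpine=29 → close Hollowpine (overflow 21)
  29÷4 = 7 each, +1 to first 1
Round 3: Briarlake=30 Cedarfen=25 Dunmere=36 Fernhollow=22 → close Briarlake (overflow 25)
  30÷3 = 10 each, +1 to first 0
Round 4: Cedarfen=35 Dunmere=46 Fernhollow=32 → close Dunmere (overflow 35)
  46÷2 = 23 each, +1 to first 0
Round 5: Cedarfen=58 Fernhollow=55 → close Cedarfen (overflow 50)
  58÷1 = 58 each, +1 to first 0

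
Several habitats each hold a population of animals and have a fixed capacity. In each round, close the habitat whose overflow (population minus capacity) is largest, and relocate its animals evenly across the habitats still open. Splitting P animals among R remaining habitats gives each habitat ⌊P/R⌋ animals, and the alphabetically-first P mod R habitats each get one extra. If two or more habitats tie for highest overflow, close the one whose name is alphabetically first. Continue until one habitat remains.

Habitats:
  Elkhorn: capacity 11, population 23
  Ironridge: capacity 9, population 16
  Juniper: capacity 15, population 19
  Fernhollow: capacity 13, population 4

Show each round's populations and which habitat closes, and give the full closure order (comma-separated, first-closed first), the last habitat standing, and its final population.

Closure order: Elkhorn, Ironridge, Juniper
Last habitat: Fernhollow with 62 animals

Round 1: Elkhorn=23 Fernhollow=4 Ironridge=16 Juniper=19 → close Elkhorn (overflow 12)
  23÷3 = 7 each, +1 to first 2
Round 2: Fernhollow=12 Ironridge=24 Juniper=26 → close Ironridge (overflow 15)
  24÷2 = 12 each, +1 to first 0
Round 3: Fernhollow=24 Juniper=38 → close Juniper (overflow 23)
  38÷1 = 38 each, +1 to first 0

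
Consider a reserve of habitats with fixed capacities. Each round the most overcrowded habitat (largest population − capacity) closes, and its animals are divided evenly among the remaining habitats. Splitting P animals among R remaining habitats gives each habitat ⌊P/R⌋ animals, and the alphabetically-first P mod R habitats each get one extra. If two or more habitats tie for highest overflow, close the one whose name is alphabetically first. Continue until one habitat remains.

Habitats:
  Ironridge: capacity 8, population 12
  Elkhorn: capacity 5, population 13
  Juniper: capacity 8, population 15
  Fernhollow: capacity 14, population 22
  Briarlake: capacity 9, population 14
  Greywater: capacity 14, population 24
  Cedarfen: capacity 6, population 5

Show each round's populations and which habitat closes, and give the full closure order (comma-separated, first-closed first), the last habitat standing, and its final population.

Round 1: Briarlake=14 Cedarfen=5 Elkhorn=13 Fernhollow=22 Greywater=24 Ironridge=12 Juniper=15 → close Greywater (overflow 10)
  24÷6 = 4 each, +1 to first 0
Round 2: Briarlake=18 Cedarfen=9 Elkhorn=17 Fernhollow=26 Ironridge=16 Juniper=19 → close Elkhorn (overflow 12)
  17÷5 = 3 each, +1 to first 2
Round 3: Briarlake=22 Cedarfen=13 Fernhollow=29 Ironridge=19 Juniper=22 → close Fernhollow (overflow 15)
  29÷4 = 7 each, +1 to first 1
Round 4: Briarlake=30 Cedarfen=20 Ironridge=26 Juniper=29 → close Briarlake (overflow 21)
  30÷3 = 10 each, +1 to first 0
Round 5: Cedarfen=30 Ironridge=36 Juniper=39 → close Juniper (overflow 31)
  39÷2 = 19 each, +1 to first 1
Round 6: Cedarfen=50 Ironridge=55 → close Ironridge (overflow 47)
  55÷1 = 55 each, +1 to first 0

Closure order: Greywater, Elkhorn, Fernhollow, Briarlake, Juniper, Ironridge
Last habitat: Cedarfen with 105 animals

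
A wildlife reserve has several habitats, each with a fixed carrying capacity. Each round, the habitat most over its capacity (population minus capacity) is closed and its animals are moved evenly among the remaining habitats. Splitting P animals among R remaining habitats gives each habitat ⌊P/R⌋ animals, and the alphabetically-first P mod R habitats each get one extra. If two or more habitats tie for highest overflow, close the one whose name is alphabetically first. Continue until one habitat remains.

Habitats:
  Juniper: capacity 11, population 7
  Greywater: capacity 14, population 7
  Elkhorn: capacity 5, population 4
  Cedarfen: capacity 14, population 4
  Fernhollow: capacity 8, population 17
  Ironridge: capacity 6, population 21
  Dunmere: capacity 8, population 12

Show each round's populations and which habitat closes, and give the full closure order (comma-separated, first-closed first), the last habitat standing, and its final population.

Round 1: Cedarfen=4 Dunmere=12 Elkhorn=4 Fernhollow=17 Greywater=7 Ironridge=21 Juniper=7 → close Ironridge (overflow 15)
  21÷6 = 3 each, +1 to first 3
Round 2: Cedarfen=8 Dunmere=16 Elkhorn=8 Fernhollow=20 Greywater=10 Juniper=10 → close Fernhollow (overflow 12)
  20÷5 = 4 each, +1 to first 0
Round 3: Cedarfen=12 Dunmere=20 Elkhorn=12 Greywater=14 Juniper=14 → close Dunmere (overflow 12)
  20÷4 = 5 each, +1 to first 0
Round 4: Cedarfen=17 Elkhorn=17 Greywater=19 Juniper=19 → close Elkhorn (overflow 12)
  17÷3 = 5 each, +1 to first 2
Round 5: Cedarfen=23 Greywater=25 Juniper=24 → close Juniper (overflow 13)
  24÷2 = 12 each, +1 to first 0
Round 6: Cedarfen=35 Greywater=37 → close Greywater (overflow 23)
  37÷1 = 37 each, +1 to first 0

Closure order: Ironridge, Fernhollow, Dunmere, Elkhorn, Juniper, Greywater
Last habitat: Cedarfen with 72 animals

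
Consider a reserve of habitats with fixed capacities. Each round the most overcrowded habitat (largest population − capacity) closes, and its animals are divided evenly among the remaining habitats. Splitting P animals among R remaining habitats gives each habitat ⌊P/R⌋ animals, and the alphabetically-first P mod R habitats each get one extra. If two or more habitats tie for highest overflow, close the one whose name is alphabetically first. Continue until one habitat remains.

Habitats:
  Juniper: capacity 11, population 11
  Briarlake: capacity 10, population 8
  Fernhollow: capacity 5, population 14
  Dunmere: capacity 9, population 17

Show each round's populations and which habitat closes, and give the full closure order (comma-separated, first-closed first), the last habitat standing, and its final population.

Round 1: Briarlake=8 Dunmere=17 Fernhollow=14 Juniper=11 → close Fernhollow (overflow 9)
  14÷3 = 4 each, +1 to first 2
Round 2: Briarlake=13 Dunmere=22 Juniper=15 → close Dunmere (overflow 13)
  22÷2 = 11 each, +1 to first 0
Round 3: Briarlake=24 Juniper=26 → close Juniper (overflow 15)
  26÷1 = 26 each, +1 to first 0

Closure order: Fernhollow, Dunmere, Juniper
Last habitat: Briarlake with 50 animals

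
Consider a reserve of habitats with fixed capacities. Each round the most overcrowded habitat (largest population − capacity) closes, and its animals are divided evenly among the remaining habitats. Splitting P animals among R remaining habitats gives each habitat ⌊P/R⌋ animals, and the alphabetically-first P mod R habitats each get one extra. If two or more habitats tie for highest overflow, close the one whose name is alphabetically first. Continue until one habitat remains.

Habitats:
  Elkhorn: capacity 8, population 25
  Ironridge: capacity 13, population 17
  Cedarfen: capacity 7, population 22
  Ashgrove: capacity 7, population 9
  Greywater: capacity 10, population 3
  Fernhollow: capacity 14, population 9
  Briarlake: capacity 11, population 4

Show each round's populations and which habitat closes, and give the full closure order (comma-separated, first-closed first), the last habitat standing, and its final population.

Round 1: Ashgrove=9 Briarlake=4 Cedarfen=22 Elkhorn=25 Fernhollow=9 Greywater=3 Ironridge=17 → close Elkhorn (overflow 17)
  25÷6 = 4 each, +1 to first 1
Round 2: Ashgrove=14 Briarlake=8 Cedarfen=26 Fernhollow=13 Greywater=7 Ironridge=21 → close Cedarfen (overflow 19)
  26÷5 = 5 each, +1 to first 1
Round 3: Ashgrove=20 Briarlake=13 Fernhollow=18 Greywater=12 Ironridge=26 → close Ashgrove (overflow 13)
  20÷4 = 5 each, +1 to first 0
Round 4: Briarlake=18 Fernhollow=23 Greywater=17 Ironridge=31 → close Ironridge (overflow 18)
  31÷3 = 10 each, +1 to first 1
Round 5: Briarlake=29 Fernhollow=33 Greywater=27 → close Fernhollow (overflow 19)
  33÷2 = 16 each, +1 to first 1
Round 6: Briarlake=46 Greywater=43 → close Briarlake (overflow 35)
  46÷1 = 46 each, +1 to first 0

Closure order: Elkhorn, Cedarfen, Ashgrove, Ironridge, Fernhollow, Briarlake
Last habitat: Greywater with 89 animals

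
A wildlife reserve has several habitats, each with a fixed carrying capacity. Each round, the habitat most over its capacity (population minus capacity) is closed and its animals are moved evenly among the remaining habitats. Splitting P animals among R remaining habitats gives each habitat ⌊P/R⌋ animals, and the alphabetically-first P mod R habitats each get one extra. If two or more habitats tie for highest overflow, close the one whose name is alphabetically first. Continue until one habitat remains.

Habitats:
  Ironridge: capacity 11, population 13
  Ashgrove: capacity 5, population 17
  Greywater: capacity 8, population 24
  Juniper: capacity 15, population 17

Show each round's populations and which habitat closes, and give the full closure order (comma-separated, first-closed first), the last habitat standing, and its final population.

Round 1: Ashgrove=17 Greywater=24 Ironridge=13 Juniper=17 → close Greywater (overflow 16)
  24÷3 = 8 each, +1 to first 0
Round 2: Ashgrove=25 Ironridge=21 Juniper=25 → close Ashgrove (overflow 20)
  25÷2 = 12 each, +1 to first 1
Round 3: Ironridge=34 Juniper=37 → close Ironridge (overflow 23)
  34÷1 = 34 each, +1 to first 0

Closure order: Greywater, Ashgrove, Ironridge
Last habitat: Juniper with 71 animals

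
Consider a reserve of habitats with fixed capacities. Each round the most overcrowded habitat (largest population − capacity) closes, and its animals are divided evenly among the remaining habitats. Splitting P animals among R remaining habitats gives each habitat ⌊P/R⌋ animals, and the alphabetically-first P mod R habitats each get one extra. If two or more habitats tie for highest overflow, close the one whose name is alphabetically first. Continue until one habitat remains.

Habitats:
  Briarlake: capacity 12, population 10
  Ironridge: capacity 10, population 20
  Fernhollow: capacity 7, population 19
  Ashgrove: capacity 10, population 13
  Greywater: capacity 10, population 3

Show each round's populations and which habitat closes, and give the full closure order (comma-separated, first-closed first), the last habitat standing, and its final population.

Round 1: Ashgrove=13 Briarlake=10 Fernhollow=19 Greywater=3 Ironridge=20 → close Fernhollow (overflow 12)
  19÷4 = 4 each, +1 to first 3
Round 2: Ashgrove=18 Briarlake=15 Greywater=8 Ironridge=24 → close Ironridge (overflow 14)
  24÷3 = 8 each, +1 to first 0
Round 3: Ashgrove=26 Briarlake=23 Greywater=16 → close Ashgrove (overflow 16)
  26÷2 = 13 each, +1 to first 0
Round 4: Briarlake=36 Greywater=29 → close Briarlake (overflow 24)
  36÷1 = 36 each, +1 to first 0

Closure order: Fernhollow, Ironridge, Ashgrove, Briarlake
Last habitat: Greywater with 65 animals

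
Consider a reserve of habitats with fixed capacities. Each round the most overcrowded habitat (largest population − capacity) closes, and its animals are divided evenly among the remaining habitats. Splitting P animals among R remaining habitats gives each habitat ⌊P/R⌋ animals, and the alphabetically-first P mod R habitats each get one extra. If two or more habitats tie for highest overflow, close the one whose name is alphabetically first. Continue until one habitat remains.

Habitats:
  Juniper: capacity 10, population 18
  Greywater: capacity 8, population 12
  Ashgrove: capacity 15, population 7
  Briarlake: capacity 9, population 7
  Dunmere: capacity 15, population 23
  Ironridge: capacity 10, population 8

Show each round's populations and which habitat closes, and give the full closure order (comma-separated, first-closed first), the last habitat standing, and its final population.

Round 1: Ashgrove=7 Briarlake=7 Dunmere=23 Greywater=12 Ironridge=8 Juniper=18 → close Dunmere (overflow 8)
  23÷5 = 4 each, +1 to first 3
Round 2: Ashgrove=12 Briarlake=12 Greywater=17 Ironridge=12 Juniper=22 → close Juniper (overflow 12)
  22÷4 = 5 each, +1 to first 2
Round 3: Ashgrove=18 Briarlake=18 Greywater=22 Ironridge=17 → close Greywater (overflow 14)
  22÷3 = 7 each, +1 to first 1
Round 4: Ashgrove=26 Briarlake=25 Ironridge=24 → close Briarlake (overflow 16)
  25÷2 = 12 each, +1 to first 1
Round 5: Ashgrove=39 Ironridge=36 → close Ironridge (overflow 26)
  36÷1 = 36 each, +1 to first 0

Closure order: Dunmere, Juniper, Greywater, Briarlake, Ironridge
Last habitat: Ashgrove with 75 animals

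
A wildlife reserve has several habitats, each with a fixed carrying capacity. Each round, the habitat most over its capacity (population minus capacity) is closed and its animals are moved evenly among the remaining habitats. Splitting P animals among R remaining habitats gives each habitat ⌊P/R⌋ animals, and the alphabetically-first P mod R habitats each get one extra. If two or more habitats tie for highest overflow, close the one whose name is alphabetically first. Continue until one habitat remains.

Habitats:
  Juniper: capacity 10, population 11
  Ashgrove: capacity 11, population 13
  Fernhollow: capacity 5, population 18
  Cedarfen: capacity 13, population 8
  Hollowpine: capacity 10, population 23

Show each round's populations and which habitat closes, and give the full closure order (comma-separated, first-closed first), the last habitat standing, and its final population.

Round 1: Ashgrove=13 Cedarfen=8 Fernhollow=18 Hollowpine=23 Juniper=11 → close Fernhollow (overflow 13)
  18÷4 = 4 each, +1 to first 2
Round 2: Ashgrove=18 Cedarfen=13 Hollowpine=27 Juniper=15 → close Hollowpine (overflow 17)
  27÷3 = 9 each, +1 to first 0
Round 3: Ashgrove=27 Cedarfen=22 Juniper=24 → close Ashgrove (overflow 16)
  27÷2 = 13 each, +1 to first 1
Round 4: Cedarfen=36 Juniper=37 → close Juniper (overflow 27)
  37÷1 = 37 each, +1 to first 0

Closure order: Fernhollow, Hollowpine, Ashgrove, Juniper
Last habitat: Cedarfen with 73 animals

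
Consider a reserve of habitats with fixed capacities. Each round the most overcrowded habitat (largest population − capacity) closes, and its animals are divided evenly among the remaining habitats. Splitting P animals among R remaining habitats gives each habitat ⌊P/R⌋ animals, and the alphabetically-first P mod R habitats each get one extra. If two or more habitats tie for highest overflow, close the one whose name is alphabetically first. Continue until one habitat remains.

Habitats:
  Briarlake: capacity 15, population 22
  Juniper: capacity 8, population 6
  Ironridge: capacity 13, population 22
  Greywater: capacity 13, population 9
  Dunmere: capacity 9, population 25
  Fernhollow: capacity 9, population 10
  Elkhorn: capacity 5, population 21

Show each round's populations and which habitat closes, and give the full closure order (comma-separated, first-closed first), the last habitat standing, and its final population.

Round 1: Briarlake=22 Dunmere=25 Elkhorn=21 Fernhollow=10 Greywater=9 Ironridge=22 Juniper=6 → close Dunmere (overflow 16)
  25÷6 = 4 each, +1 to first 1
Round 2: Briarlake=27 Elkhorn=25 Fernhollow=14 Greywater=13 Ironridge=26 Juniper=10 → close Elkhorn (overflow 20)
  25÷5 = 5 each, +1 to first 0
Round 3: Briarlake=32 Fernhollow=19 Greywater=18 Ironridge=31 Juniper=15 → close Ironridge (overflow 18)
  31÷4 = 7 each, +1 to first 3
Round 4: Briarlake=40 Fernhollow=27 Greywater=26 Juniper=22 → close Briarlake (overflow 25)
  40÷3 = 13 each, +1 to first 1
Round 5: Fernhollow=41 Greywater=39 Juniper=35 → close Fernhollow (overflow 32)
  41÷2 = 20 each, +1 to first 1
Round 6: Greywater=60 Juniper=55 → close Greywater (overflow 47)
  60÷1 = 60 each, +1 to first 0

Closure order: Dunmere, Elkhorn, Ironridge, Briarlake, Fernhollow, Greywater
Last habitat: Juniper with 115 animals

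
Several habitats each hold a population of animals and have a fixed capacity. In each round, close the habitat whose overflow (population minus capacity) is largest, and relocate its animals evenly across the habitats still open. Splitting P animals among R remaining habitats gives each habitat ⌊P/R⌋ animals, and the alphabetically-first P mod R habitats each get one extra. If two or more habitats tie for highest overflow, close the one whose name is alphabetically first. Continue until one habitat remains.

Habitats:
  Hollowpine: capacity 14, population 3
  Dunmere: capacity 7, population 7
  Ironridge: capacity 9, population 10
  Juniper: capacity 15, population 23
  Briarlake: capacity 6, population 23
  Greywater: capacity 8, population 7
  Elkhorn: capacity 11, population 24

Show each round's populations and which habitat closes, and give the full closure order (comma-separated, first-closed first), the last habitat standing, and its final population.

Closure order: Briarlake, Elkhorn, Juniper, Dunmere, Greywater, Ironridge
Last habitat: Hollowpine with 97 animals

Round 1: Briarlake=23 Dunmere=7 Elkhorn=24 Greywater=7 Hollowpine=3 Ironridge=10 Juniper=23 → close Briarlake (overflow 17)
  23÷6 = 3 each, +1 to first 5
Round 2: Dunmere=11 Elkhorn=28 Greywater=11 Hollowpine=7 Ironridge=14 Juniper=26 → close Elkhorn (overflow 17)
  28÷5 = 5 each, +1 to first 3
Round 3: Dunmere=17 Greywater=17 Hollowpine=13 Ironridge=19 Juniper=31 → close Juniper (overflow 16)
  31÷4 = 7 each, +1 to first 3
Round 4: Dunmere=25 Greywater=25 Hollowpine=21 Ironridge=26 → close Dunmere (overflow 18)
  25÷3 = 8 each, +1 to first 1
Round 5: Greywater=34 Hollowpine=29 Ironridge=34 → close Greywater (overflow 26)
  34÷2 = 17 each, +1 to first 0
Round 6: Hollowpine=46 Ironridge=51 → close Ironridge (overflow 42)
  51÷1 = 51 each, +1 to first 0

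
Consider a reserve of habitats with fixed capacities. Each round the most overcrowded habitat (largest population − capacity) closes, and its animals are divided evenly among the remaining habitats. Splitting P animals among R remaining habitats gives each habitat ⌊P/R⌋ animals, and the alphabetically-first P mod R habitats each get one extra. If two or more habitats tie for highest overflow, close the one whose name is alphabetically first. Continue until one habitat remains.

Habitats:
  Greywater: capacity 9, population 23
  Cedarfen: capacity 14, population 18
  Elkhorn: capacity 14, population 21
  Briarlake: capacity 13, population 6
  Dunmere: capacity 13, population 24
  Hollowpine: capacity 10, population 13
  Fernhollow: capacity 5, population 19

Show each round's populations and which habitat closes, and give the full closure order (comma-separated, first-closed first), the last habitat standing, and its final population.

Closure order: Fernhollow, Greywater, Dunmere, Elkhorn, Cedarfen, Hollowpine
Last habitat: Briarlake with 124 animals

Round 1: Briarlake=6 Cedarfen=18 Dunmere=24 Elkhorn=21 Fernhollow=19 Greywater=23 Hollowpine=13 → close Fernhollow (overflow 14)
  19÷6 = 3 each, +1 to first 1
Round 2: Briarlake=10 Cedarfen=21 Dunmere=27 Elkhorn=24 Greywater=26 Hollowpine=16 → close Greywater (overflow 17)
  26÷5 = 5 each, +1 to first 1
Round 3: Briarlake=16 Cedarfen=26 Dunmere=32 Elkhorn=29 Hollowpine=21 → close Dunmere (overflow 19)
  32÷4 = 8 each, +1 to first 0
Round 4: Briarlake=24 Cedarfen=34 Elkhorn=37 Hollowpine=29 → close Elkhorn (overflow 23)
  37÷3 = 12 each, +1 to first 1
Round 5: Briarlake=37 Cedarfen=46 Hollowpine=41 → close Cedarfen (overflow 32)
  46÷2 = 23 each, +1 to first 0
Round 6: Briarlake=60 Hollowpine=64 → close Hollowpine (overflow 54)
  64÷1 = 64 each, +1 to first 0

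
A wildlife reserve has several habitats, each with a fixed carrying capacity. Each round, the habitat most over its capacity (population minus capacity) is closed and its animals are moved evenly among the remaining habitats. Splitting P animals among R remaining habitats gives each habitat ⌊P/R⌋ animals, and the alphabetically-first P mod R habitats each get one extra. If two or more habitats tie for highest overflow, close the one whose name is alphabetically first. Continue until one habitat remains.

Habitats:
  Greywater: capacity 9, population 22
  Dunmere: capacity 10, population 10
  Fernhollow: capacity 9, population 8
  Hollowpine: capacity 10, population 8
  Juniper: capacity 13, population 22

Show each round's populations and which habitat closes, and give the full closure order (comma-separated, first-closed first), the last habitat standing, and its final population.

Closure order: Greywater, Juniper, Dunmere, Fernhollow
Last habitat: Hollowpine with 70 animals

Round 1: Dunmere=10 Fernhollow=8 Greywater=22 Hollowpine=8 Juniper=22 → close Greywater (overflow 13)
  22÷4 = 5 each, +1 to first 2
Round 2: Dunmere=16 Fernhollow=14 Hollowpine=13 Juniper=27 → close Juniper (overflow 14)
  27÷3 = 9 each, +1 to first 0
Round 3: Dunmere=25 Fernhollow=23 Hollowpine=22 → close Dunmere (overflow 15)
  25÷2 = 12 each, +1 to first 1
Round 4: Fernhollow=36 Hollowpine=34 → close Fernhollow (overflow 27)
  36÷1 = 36 each, +1 to first 0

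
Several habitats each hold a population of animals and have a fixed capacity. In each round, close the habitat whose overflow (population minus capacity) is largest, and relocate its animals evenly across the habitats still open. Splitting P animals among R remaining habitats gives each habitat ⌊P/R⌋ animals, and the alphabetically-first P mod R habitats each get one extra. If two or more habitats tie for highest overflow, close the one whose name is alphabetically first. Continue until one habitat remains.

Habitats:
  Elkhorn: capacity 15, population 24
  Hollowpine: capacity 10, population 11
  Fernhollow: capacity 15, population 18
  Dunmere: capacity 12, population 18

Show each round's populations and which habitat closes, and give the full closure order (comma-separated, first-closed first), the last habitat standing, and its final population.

Round 1: Dunmere=18 Elkhorn=24 Fernhollow=18 Hollowpine=11 → close Elkhorn (overflow 9)
  24÷3 = 8 each, +1 to first 0
Round 2: Dunmere=26 Fernhollow=26 Hollowpine=19 → close Dunmere (overflow 14)
  26÷2 = 13 each, +1 to first 0
Round 3: Fernhollow=39 Hollowpine=32 → close Fernhollow (overflow 24)
  39÷1 = 39 each, +1 to first 0

Closure order: Elkhorn, Dunmere, Fernhollow
Last habitat: Hollowpine with 71 animals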